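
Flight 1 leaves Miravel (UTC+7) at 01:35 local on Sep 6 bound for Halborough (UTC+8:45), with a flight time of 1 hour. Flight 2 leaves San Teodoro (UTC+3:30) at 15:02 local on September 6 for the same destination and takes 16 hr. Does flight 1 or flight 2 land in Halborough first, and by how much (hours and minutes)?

Flight 1 in UTC: 01:35 − 7:00 = 18:35 on Sep 5.
+1 hour → arrive 19:35 UTC on Sep 5.
Flight 2 in UTC: 15:02 − 3:30 = 11:32 on Sep 6.
+16 hours → arrive 03:32 UTC on Sep 7.
Flight 1 lands earlier by 31 hours 57 minutes.

the first, by 31 hours 57 minutes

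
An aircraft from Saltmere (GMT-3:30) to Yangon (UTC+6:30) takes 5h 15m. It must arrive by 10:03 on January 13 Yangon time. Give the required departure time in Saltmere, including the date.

18:48 on January 12

Target arrival in UTC: 10:03 − 6:30 = 03:33 on Jan 13.
Subtract 5 hours 15 minutes → departure 22:18 UTC on Jan 12.
Saltmere is UTC−3:30: 22:18 − 3:30 = 18:48 on Jan 12.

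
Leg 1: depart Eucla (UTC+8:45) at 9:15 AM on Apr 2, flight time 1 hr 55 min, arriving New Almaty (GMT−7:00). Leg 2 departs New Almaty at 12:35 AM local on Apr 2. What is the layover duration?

Convert departure to UTC: 9:15 AM − 8:45 = 12:30 AM UTC on Apr 2.
Add 1 hour 55 minutes flight time → 2:25 AM UTC.
New Almaty is UTC−7:00, so local arrival = 2:25 AM − 7:00 = 7:25 PM on Apr 1.
Layover = 12:35 AM − 7:25 PM (+1 day) = 5 hours 10 minutes.

5 hours 10 minutes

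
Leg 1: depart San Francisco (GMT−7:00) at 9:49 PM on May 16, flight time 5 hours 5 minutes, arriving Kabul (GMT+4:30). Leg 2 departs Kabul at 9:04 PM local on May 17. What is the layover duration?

6 hours 40 minutes

Convert departure to UTC: 9:49 PM + 7:00 = 4:49 AM UTC on May 17.
Add 5 hours 5 minutes flight time → 9:54 AM UTC.
Kabul is UTC+4:30, so local arrival = 9:54 AM + 4:30 = 2:24 PM on May 17.
Layover = 9:04 PM − 2:24 PM = 6 hours 40 minutes.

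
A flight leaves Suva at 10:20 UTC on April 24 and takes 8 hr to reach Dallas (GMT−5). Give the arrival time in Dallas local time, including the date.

13:20 on Apr 24

Departure is given in UTC: 10:20 on Apr 24.
Add 8 hours → 18:20 UTC.
Dallas is UTC−5:00: 18:20 − 5:00 = 13:20 on Apr 24.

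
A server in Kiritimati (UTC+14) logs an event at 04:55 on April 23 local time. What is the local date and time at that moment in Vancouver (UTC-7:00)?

In UTC: 04:55 − 14:00 = 14:55 on Apr 22.
Vancouver is UTC−7:00: 14:55 − 7:00 = 07:55 on Apr 22.

07:55 on April 22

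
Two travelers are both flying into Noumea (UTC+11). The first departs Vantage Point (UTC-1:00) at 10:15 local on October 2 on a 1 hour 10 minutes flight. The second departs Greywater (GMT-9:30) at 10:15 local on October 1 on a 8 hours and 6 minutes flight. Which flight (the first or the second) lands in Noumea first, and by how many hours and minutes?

the second, by 8 hours 34 minutes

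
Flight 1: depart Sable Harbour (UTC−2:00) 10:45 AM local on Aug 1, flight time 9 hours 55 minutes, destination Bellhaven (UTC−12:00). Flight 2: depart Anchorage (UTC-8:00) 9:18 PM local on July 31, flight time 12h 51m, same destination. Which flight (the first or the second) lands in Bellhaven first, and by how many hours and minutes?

the second, by 4 hours 31 minutes

Flight 1 in UTC: 10:45 AM + 2:00 = 12:45 PM on Aug 1.
+9 hours and 55 minutes → arrive 10:40 PM UTC on Aug 1.
Flight 2 in UTC: 9:18 PM + 8:00 = 5:18 AM on Aug 1.
+12 hours 51 minutes → arrive 6:09 PM UTC on Aug 1.
Flight 2 lands earlier by 4 hours 31 minutes.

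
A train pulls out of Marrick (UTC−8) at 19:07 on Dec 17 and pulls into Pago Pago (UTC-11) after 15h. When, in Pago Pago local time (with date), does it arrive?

Convert departure to UTC: 19:07 + 8:00 = 03:07 UTC on Dec 18.
Add 15 hours travel time → 18:07 UTC.
Pago Pago is UTC−11:00, so local arrival = 18:07 − 11:00 = 07:07 on Dec 18.

07:07 on December 18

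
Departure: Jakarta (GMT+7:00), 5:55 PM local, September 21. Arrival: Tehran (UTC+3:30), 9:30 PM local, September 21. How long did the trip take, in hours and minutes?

Tehran is 3:30 behind Jakarta.
Clock-face elapsed time (ignoring zones) is 3 hours 35 minutes.
Actual elapsed = 3 hours 35 minutes + 3:30 = 7 hours 5 minutes.

7 hours 5 minutes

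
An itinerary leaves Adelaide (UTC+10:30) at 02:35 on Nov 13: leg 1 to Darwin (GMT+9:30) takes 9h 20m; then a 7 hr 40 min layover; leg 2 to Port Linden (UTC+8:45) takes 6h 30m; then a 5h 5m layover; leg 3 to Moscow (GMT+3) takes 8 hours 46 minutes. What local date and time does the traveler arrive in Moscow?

Convert departure to UTC: 02:35 − 10:30 = 16:05 UTC on Nov 12.
Add 9 hours and 20 minutes leg 1 → 01:25 UTC (Nov 13).
Add 7 hours 40 minutes layover in Darwin → 09:05 UTC.
Add 6 hours and 30 minutes leg 2 → 15:35 UTC.
Add 5 hours 5 minutes layover in Port Linden → 20:40 UTC.
Add 8 hours 46 minutes leg 3 → 05:26 UTC (Nov 14).
Moscow is UTC+3:00, so local arrival = 05:26 + 3:00 = 08:26 on Nov 14.

08:26 on November 14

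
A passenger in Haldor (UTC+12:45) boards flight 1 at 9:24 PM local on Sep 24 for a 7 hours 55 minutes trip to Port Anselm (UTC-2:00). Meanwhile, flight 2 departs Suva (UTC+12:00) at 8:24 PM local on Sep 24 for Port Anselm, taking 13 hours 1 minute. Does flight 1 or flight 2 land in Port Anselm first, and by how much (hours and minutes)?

Flight 1 in UTC: 9:24 PM − 12:45 = 8:39 AM on Sep 24.
+7 hours and 55 minutes → arrive 4:34 PM UTC on Sep 24.
Flight 2 in UTC: 8:24 PM − 12:00 = 8:24 AM on Sep 24.
+13 hours and 1 minute → arrive 9:25 PM UTC on Sep 24.
Flight 1 lands earlier by 4 hours 51 minutes.

the first, by 4 hours 51 minutes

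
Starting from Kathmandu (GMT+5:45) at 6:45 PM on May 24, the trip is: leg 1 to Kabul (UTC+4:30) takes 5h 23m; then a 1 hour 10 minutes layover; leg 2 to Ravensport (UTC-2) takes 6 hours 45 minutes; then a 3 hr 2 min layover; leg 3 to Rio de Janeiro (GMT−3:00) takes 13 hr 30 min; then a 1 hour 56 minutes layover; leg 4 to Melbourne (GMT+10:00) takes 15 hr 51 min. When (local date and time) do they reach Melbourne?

Convert departure to UTC: 6:45 PM − 5:45 = 1:00 PM UTC on May 24.
Add 5 hours 23 minutes leg 1 → 6:23 PM UTC.
Add 1 hour 10 minutes layover in Kabul → 7:33 PM UTC.
Add 6 hours 45 minutes leg 2 → 2:18 AM UTC (May 25).
Add 3 hours and 2 minutes layover in Ravensport → 5:20 AM UTC.
Add 13 hours and 30 minutes leg 3 → 6:50 PM UTC.
Add 1 hour 56 minutes layover in Rio de Janeiro → 8:46 PM UTC.
Add 15 hours 51 minutes leg 4 → 12:37 PM UTC (May 26).
Melbourne is UTC+10:00, so local arrival = 12:37 PM + 10:00 = 10:37 PM on May 26.

10:37 PM on May 26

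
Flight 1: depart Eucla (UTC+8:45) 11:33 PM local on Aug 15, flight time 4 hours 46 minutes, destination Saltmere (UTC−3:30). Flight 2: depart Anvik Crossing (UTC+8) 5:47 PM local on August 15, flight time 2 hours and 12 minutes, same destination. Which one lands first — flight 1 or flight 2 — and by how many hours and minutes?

the second, by 7 hours 35 minutes

Flight 1 in UTC: 11:33 PM − 8:45 = 2:48 PM on Aug 15.
+4 hours and 46 minutes → arrive 7:34 PM UTC on Aug 15.
Flight 2 in UTC: 5:47 PM − 8:00 = 9:47 AM on Aug 15.
+2 hours 12 minutes → arrive 11:59 AM UTC on Aug 15.
Flight 2 lands earlier by 7 hours 35 minutes.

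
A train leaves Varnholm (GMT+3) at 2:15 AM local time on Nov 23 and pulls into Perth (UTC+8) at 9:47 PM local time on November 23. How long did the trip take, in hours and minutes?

14 hours 32 minutes

Departure in UTC: 2:15 AM − 3:00 = 11:15 PM on Nov 22.
Arrival in UTC: 9:47 PM − 8:00 = 1:47 PM on Nov 23.
Elapsed = 1:47 PM − 11:15 PM (+1 day) = 14 hours 32 minutes.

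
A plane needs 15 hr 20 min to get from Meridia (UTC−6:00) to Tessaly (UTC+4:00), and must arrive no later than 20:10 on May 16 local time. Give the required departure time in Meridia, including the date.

18:50 on May 15

Target arrival in UTC: 20:10 − 4:00 = 16:10 on May 16.
Subtract 15 hours and 20 minutes → departure 00:50 UTC on May 16.
Meridia is UTC−6:00: 00:50 − 6:00 = 18:50 on May 15.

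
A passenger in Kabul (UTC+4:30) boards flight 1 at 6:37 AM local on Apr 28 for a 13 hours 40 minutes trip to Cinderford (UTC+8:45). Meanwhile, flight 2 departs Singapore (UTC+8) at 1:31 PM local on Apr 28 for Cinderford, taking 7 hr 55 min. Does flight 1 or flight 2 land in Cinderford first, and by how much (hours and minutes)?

Flight 1 in UTC: 6:37 AM − 4:30 = 2:07 AM on Apr 28.
+13 hours and 40 minutes → arrive 3:47 PM UTC on Apr 28.
Flight 2 in UTC: 1:31 PM − 8:00 = 5:31 AM on Apr 28.
+7 hours and 55 minutes → arrive 1:26 PM UTC on Apr 28.
Flight 2 lands earlier by 2 hours 21 minutes.

the second, by 2 hours 21 minutes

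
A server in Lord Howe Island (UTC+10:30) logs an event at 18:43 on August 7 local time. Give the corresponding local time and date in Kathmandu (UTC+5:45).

In UTC: 18:43 − 10:30 = 08:13 on Aug 7.
Kathmandu is UTC+5:45: 08:13 + 5:45 = 13:58 on Aug 7.

13:58 on August 7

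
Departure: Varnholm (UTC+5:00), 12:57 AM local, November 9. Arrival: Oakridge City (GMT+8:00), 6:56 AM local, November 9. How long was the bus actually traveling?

2 hours 59 minutes

Oakridge City is 3:00 ahead of Varnholm.
Clock-face elapsed time (ignoring zones) is 5 hours 59 minutes.
Actual elapsed = 5 hours 59 minutes − 3:00 = 2 hours 59 minutes.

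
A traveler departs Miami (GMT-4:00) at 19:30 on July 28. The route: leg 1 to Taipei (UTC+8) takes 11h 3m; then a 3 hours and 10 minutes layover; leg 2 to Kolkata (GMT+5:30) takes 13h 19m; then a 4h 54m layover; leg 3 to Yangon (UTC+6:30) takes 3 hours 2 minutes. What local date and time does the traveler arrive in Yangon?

Convert departure to UTC: 19:30 + 4:00 = 23:30 UTC on Jul 28.
Add 11 hours and 3 minutes leg 1 → 10:33 UTC (Jul 29).
Add 3 hours 10 minutes layover in Taipei → 13:43 UTC.
Add 13 hours 19 minutes leg 2 → 03:02 UTC (Jul 30).
Add 4 hours and 54 minutes layover in Kolkata → 07:56 UTC.
Add 3 hours 2 minutes leg 3 → 10:58 UTC.
Yangon is UTC+6:30, so local arrival = 10:58 + 6:30 = 17:28 on Jul 30.

17:28 on Jul 30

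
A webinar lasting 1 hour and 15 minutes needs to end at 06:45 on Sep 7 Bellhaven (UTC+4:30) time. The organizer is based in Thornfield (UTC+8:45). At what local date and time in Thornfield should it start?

09:45 on September 7

Target end time in UTC: 06:45 − 4:30 = 02:15 on Sep 7.
Subtract 1 hour and 15 minutes → start 01:00 UTC on Sep 7.
Thornfield is UTC+8:45: 01:00 + 8:45 = 09:45 on Sep 7.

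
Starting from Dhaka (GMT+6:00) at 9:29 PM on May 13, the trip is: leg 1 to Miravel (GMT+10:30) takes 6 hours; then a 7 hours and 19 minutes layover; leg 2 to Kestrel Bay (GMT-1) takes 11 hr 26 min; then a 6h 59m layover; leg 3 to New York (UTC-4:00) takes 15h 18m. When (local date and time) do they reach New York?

Convert departure to UTC: 9:29 PM − 6:00 = 3:29 PM UTC on May 13.
Add 6 hours leg 1 → 9:29 PM UTC.
Add 7 hours 19 minutes layover in Miravel → 4:48 AM UTC (May 14).
Add 11 hours 26 minutes leg 2 → 4:14 PM UTC.
Add 6 hours 59 minutes layover in Kestrel Bay → 11:13 PM UTC.
Add 15 hours and 18 minutes leg 3 → 2:31 PM UTC (May 15).
New York is UTC−4:00, so local arrival = 2:31 PM − 4:00 = 10:31 AM on May 15.

10:31 AM on May 15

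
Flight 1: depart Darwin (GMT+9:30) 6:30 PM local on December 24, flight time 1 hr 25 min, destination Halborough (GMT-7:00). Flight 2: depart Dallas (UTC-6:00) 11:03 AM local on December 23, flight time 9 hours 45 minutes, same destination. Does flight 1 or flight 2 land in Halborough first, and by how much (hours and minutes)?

Flight 1 in UTC: 6:30 PM − 9:30 = 9:00 AM on Dec 24.
+1 hour 25 minutes → arrive 10:25 AM UTC on Dec 24.
Flight 2 in UTC: 11:03 AM + 6:00 = 5:03 PM on Dec 23.
+9 hours and 45 minutes → arrive 2:48 AM UTC on Dec 24.
Flight 2 lands earlier by 7 hours 37 minutes.

the second, by 7 hours 37 minutes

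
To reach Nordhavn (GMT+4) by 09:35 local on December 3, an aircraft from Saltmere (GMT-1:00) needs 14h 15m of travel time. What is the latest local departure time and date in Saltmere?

Target arrival in UTC: 09:35 − 4:00 = 05:35 on Dec 3.
Subtract 14 hours 15 minutes → departure 15:20 UTC on Dec 2.
Saltmere is UTC−1:00: 15:20 − 1:00 = 14:20 on Dec 2.

14:20 on December 2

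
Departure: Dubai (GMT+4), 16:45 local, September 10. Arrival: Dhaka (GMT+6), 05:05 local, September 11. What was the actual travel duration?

Departure in UTC: 16:45 − 4:00 = 12:45 on Sep 10.
Arrival in UTC: 05:05 − 6:00 = 23:05 on Sep 10.
Elapsed = 23:05 − 12:45 = 10 hours 20 minutes.

10 hours 20 minutes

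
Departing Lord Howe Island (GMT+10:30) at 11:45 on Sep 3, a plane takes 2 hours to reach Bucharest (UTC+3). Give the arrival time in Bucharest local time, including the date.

06:15 on September 3

Convert departure to UTC: 11:45 − 10:30 = 01:15 UTC on Sep 3.
Add 2 hours travel time → 03:15 UTC.
Bucharest is UTC+3:00, so local arrival = 03:15 + 3:00 = 06:15 on Sep 3.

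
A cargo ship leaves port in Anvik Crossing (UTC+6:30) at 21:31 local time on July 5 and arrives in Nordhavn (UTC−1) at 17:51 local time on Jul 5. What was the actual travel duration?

Departure in UTC: 21:31 − 6:30 = 15:01 on Jul 5.
Arrival in UTC: 17:51 + 1:00 = 18:51 on Jul 5.
Elapsed = 18:51 − 15:01 = 3 hours 50 minutes.

3 hours 50 minutes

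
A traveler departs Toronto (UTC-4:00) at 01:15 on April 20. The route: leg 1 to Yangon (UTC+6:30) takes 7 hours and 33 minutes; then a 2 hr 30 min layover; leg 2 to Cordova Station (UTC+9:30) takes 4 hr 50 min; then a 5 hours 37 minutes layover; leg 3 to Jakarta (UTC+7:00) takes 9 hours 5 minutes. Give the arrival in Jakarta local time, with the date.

Convert departure to UTC: 01:15 + 4:00 = 05:15 UTC on Apr 20.
Add 7 hours and 33 minutes leg 1 → 12:48 UTC.
Add 2 hours and 30 minutes layover in Yangon → 15:18 UTC.
Add 4 hours and 50 minutes leg 2 → 20:08 UTC.
Add 5 hours 37 minutes layover in Cordova Station → 01:45 UTC (Apr 21).
Add 9 hours and 5 minutes leg 3 → 10:50 UTC.
Jakarta is UTC+7:00, so local arrival = 10:50 + 7:00 = 17:50 on Apr 21.

17:50 on Apr 21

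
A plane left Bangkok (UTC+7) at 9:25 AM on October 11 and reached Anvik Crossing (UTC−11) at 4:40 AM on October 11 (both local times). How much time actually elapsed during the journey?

Departure in UTC: 9:25 AM − 7:00 = 2:25 AM on Oct 11.
Arrival in UTC: 4:40 AM + 11:00 = 3:40 PM on Oct 11.
Elapsed = 3:40 PM − 2:25 AM = 13 hours 15 minutes.

13 hours 15 minutes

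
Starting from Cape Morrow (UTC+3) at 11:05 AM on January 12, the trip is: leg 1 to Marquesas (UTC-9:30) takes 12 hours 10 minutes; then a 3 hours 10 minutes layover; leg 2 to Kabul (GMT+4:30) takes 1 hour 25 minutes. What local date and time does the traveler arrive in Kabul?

Convert departure to UTC: 11:05 AM − 3:00 = 8:05 AM UTC on Jan 12.
Add 12 hours 10 minutes leg 1 → 8:15 PM UTC.
Add 3 hours and 10 minutes layover in Marquesas → 11:25 PM UTC.
Add 1 hour 25 minutes leg 2 → 12:50 AM UTC (Jan 13).
Kabul is UTC+4:30, so local arrival = 12:50 AM + 4:30 = 5:20 AM on Jan 13.

5:20 AM on January 13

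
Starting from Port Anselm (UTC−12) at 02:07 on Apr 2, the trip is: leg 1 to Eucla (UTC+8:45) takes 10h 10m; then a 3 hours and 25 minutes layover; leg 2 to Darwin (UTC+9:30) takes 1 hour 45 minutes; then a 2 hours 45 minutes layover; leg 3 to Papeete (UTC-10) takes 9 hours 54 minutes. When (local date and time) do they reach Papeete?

08:06 on Apr 3

Convert departure to UTC: 02:07 + 12:00 = 14:07 UTC on Apr 2.
Add 10 hours 10 minutes leg 1 → 00:17 UTC (Apr 3).
Add 3 hours and 25 minutes layover in Eucla → 03:42 UTC.
Add 1 hour 45 minutes leg 2 → 05:27 UTC.
Add 2 hours and 45 minutes layover in Darwin → 08:12 UTC.
Add 9 hours 54 minutes leg 3 → 18:06 UTC.
Papeete is UTC−10:00, so local arrival = 18:06 − 10:00 = 08:06 on Apr 3.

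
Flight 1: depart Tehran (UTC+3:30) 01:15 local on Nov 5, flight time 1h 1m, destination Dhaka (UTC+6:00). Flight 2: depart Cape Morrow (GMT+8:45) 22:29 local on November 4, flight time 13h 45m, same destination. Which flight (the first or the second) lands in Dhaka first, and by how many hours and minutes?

the first, by 4 hours 43 minutes

Flight 1 in UTC: 01:15 − 3:30 = 21:45 on Nov 4.
+1 hour 1 minute → arrive 22:46 UTC on Nov 4.
Flight 2 in UTC: 22:29 − 8:45 = 13:44 on Nov 4.
+13 hours 45 minutes → arrive 03:29 UTC on Nov 5.
Flight 1 lands earlier by 4 hours 43 minutes.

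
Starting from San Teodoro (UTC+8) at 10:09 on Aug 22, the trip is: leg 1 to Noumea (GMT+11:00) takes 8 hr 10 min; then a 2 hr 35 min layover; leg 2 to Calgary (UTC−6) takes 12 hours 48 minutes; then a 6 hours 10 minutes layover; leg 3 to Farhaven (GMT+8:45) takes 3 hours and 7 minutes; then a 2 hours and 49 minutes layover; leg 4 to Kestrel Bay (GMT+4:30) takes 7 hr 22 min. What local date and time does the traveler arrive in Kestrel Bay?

Convert departure to UTC: 10:09 − 8:00 = 02:09 UTC on Aug 22.
Add 8 hours 10 minutes leg 1 → 10:19 UTC.
Add 2 hours 35 minutes layover in Noumea → 12:54 UTC.
Add 12 hours and 48 minutes leg 2 → 01:42 UTC (Aug 23).
Add 6 hours 10 minutes layover in Calgary → 07:52 UTC.
Add 3 hours and 7 minutes leg 3 → 10:59 UTC.
Add 2 hours and 49 minutes layover in Farhaven → 13:48 UTC.
Add 7 hours and 22 minutes leg 4 → 21:10 UTC.
Kestrel Bay is UTC+4:30, so local arrival = 21:10 + 4:30 = 01:40 on Aug 24.

01:40 on Aug 24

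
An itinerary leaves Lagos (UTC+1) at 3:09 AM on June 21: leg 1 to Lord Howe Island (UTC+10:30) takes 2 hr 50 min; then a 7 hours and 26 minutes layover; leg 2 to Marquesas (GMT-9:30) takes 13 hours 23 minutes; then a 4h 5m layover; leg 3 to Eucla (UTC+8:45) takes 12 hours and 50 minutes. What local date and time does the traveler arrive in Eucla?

Convert departure to UTC: 3:09 AM − 1:00 = 2:09 AM UTC on Jun 21.
Add 2 hours and 50 minutes leg 1 → 4:59 AM UTC.
Add 7 hours and 26 minutes layover in Lord Howe Island → 12:25 PM UTC.
Add 13 hours 23 minutes leg 2 → 1:48 AM UTC (Jun 22).
Add 4 hours and 5 minutes layover in Marquesas → 5:53 AM UTC.
Add 12 hours 50 minutes leg 3 → 6:43 PM UTC.
Eucla is UTC+8:45, so local arrival = 6:43 PM + 8:45 = 3:28 AM on Jun 23.

3:28 AM on Jun 23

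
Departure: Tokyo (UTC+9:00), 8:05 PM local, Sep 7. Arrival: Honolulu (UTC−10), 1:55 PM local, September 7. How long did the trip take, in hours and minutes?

12 hours 50 minutes

Departure in UTC: 8:05 PM − 9:00 = 11:05 AM on Sep 7.
Arrival in UTC: 1:55 PM + 10:00 = 11:55 PM on Sep 7.
Elapsed = 11:55 PM − 11:05 AM = 12 hours 50 minutes.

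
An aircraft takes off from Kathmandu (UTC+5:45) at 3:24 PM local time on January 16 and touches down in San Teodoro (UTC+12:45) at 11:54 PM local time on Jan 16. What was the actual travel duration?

Departure in UTC: 3:24 PM − 5:45 = 9:39 AM on Jan 16.
Arrival in UTC: 11:54 PM − 12:45 = 11:09 AM on Jan 16.
Elapsed = 11:09 AM − 9:39 AM = 1 hour 30 minutes.

1 hour 30 minutes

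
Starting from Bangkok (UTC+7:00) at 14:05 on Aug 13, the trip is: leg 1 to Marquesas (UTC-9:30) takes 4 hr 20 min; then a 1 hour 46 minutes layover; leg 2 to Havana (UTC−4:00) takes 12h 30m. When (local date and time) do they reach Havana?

Convert departure to UTC: 14:05 − 7:00 = 07:05 UTC on Aug 13.
Add 4 hours and 20 minutes leg 1 → 11:25 UTC.
Add 1 hour and 46 minutes layover in Marquesas → 13:11 UTC.
Add 12 hours and 30 minutes leg 2 → 01:41 UTC (Aug 14).
Havana is UTC−4:00, so local arrival = 01:41 − 4:00 = 21:41 on Aug 13.

21:41 on August 13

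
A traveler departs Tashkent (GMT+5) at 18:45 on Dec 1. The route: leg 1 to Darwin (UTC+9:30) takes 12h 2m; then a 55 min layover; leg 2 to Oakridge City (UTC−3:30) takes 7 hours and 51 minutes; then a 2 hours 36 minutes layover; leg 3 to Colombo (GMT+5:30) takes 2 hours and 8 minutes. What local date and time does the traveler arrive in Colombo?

Convert departure to UTC: 18:45 − 5:00 = 13:45 UTC on Dec 1.
Add 12 hours 2 minutes leg 1 → 01:47 UTC (Dec 2).
Add 55 minutes layover in Darwin → 02:42 UTC.
Add 7 hours 51 minutes leg 2 → 10:33 UTC.
Add 2 hours and 36 minutes layover in Oakridge City → 13:09 UTC.
Add 2 hours and 8 minutes leg 3 → 15:17 UTC.
Colombo is UTC+5:30, so local arrival = 15:17 + 5:30 = 20:47 on Dec 2.

20:47 on December 2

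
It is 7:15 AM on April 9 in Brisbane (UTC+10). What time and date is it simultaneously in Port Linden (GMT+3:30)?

12:45 AM on April 9

Port Linden is 6:30 behind Brisbane.
Shift by the zone difference: 7:15 AM − 6:30 = 12:45 AM on Apr 9 in Port Linden.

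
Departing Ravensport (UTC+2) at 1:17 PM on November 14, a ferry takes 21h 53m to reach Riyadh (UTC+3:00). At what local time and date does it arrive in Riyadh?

12:10 PM on November 15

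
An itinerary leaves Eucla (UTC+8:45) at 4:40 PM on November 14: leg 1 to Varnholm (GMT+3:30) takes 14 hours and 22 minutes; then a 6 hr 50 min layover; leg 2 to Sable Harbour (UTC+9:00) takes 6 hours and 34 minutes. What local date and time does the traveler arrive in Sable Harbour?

8:41 PM on November 15

Convert departure to UTC: 4:40 PM − 8:45 = 7:55 AM UTC on Nov 14.
Add 14 hours 22 minutes leg 1 → 10:17 PM UTC.
Add 6 hours 50 minutes layover in Varnholm → 5:07 AM UTC (Nov 15).
Add 6 hours and 34 minutes leg 2 → 11:41 AM UTC.
Sable Harbour is UTC+9:00, so local arrival = 11:41 AM + 9:00 = 8:41 PM on Nov 15.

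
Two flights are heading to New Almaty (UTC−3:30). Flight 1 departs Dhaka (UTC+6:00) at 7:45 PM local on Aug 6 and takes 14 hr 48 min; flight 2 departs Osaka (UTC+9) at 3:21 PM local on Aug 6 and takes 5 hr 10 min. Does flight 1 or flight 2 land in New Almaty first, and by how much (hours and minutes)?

Flight 1 in UTC: 7:45 PM − 6:00 = 1:45 PM on Aug 6.
+14 hours 48 minutes → arrive 4:33 AM UTC on Aug 7.
Flight 2 in UTC: 3:21 PM − 9:00 = 6:21 AM on Aug 6.
+5 hours 10 minutes → arrive 11:31 AM UTC on Aug 6.
Flight 2 lands earlier by 17 hours 2 minutes.

the second, by 17 hours 2 minutes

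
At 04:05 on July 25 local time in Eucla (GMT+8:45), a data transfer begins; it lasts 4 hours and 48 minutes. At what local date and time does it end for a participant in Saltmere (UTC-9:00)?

Convert start to UTC: 04:05 − 8:45 = 19:20 UTC on Jul 24.
Add 4 hours 48 minutes duration → 00:08 UTC (Jul 25).
Saltmere is UTC−9:00, so local end time = 00:08 − 9:00 = 15:08 on Jul 24.

15:08 on July 24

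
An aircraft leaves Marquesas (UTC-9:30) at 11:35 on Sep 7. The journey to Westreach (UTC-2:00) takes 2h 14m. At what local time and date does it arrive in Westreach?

21:19 on Sep 7

Westreach is 7:30 ahead of Marquesas.
After 2 hours 14 minutes it is 13:49 in Marquesas.
Shift by the zone difference: 13:49 + 7:30 = 21:19 on Sep 7 in Westreach.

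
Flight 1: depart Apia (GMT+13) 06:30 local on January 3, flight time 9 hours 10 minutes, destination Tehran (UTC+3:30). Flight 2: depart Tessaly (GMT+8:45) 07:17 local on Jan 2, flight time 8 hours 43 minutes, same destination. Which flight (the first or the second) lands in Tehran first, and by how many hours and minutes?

the second, by 19 hours 25 minutes

Flight 1 in UTC: 06:30 − 13:00 = 17:30 on Jan 2.
+9 hours 10 minutes → arrive 02:40 UTC on Jan 3.
Flight 2 in UTC: 07:17 − 8:45 = 22:32 on Jan 1.
+8 hours and 43 minutes → arrive 07:15 UTC on Jan 2.
Flight 2 lands earlier by 19 hours 25 minutes.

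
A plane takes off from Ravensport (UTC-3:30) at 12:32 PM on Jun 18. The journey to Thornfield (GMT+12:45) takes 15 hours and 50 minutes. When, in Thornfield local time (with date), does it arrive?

8:37 PM on June 19

Convert departure to UTC: 12:32 PM + 3:30 = 4:02 PM UTC on Jun 18.
Add 15 hours and 50 minutes travel time → 7:52 AM UTC (Jun 19).
Thornfield is UTC+12:45, so local arrival = 7:52 AM + 12:45 = 8:37 PM on Jun 19.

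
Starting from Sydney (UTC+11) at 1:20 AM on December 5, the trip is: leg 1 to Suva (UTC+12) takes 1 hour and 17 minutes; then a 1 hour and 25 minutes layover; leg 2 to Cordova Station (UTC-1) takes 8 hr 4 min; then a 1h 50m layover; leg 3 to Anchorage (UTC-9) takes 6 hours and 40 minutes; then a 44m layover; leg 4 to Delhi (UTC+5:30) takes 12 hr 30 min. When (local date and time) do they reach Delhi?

4:20 AM on Dec 6

Convert departure to UTC: 1:20 AM − 11:00 = 2:20 PM UTC on Dec 4.
Add 1 hour and 17 minutes leg 1 → 3:37 PM UTC.
Add 1 hour and 25 minutes layover in Suva → 5:02 PM UTC.
Add 8 hours and 4 minutes leg 2 → 1:06 AM UTC (Dec 5).
Add 1 hour and 50 minutes layover in Cordova Station → 2:56 AM UTC.
Add 6 hours 40 minutes leg 3 → 9:36 AM UTC.
Add 44 minutes layover in Anchorage → 10:20 AM UTC.
Add 12 hours 30 minutes leg 4 → 10:50 PM UTC.
Delhi is UTC+5:30, so local arrival = 10:50 PM + 5:30 = 4:20 AM on Dec 6.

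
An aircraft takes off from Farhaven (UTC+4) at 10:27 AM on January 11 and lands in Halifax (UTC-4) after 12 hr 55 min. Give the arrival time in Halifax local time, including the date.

Convert departure to UTC: 10:27 AM − 4:00 = 6:27 AM UTC on Jan 11.
Add 12 hours 55 minutes travel time → 7:22 PM UTC.
Halifax is UTC−4:00, so local arrival = 7:22 PM − 4:00 = 3:22 PM on Jan 11.

3:22 PM on Jan 11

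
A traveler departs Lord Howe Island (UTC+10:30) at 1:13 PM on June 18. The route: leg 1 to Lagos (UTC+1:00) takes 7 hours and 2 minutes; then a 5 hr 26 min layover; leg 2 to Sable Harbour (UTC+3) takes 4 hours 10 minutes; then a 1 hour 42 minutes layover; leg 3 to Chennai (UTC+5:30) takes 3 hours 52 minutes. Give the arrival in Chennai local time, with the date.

Convert departure to UTC: 1:13 PM − 10:30 = 2:43 AM UTC on Jun 18.
Add 7 hours and 2 minutes leg 1 → 9:45 AM UTC.
Add 5 hours and 26 minutes layover in Lagos → 3:11 PM UTC.
Add 4 hours 10 minutes leg 2 → 7:21 PM UTC.
Add 1 hour and 42 minutes layover in Sable Harbour → 9:03 PM UTC.
Add 3 hours and 52 minutes leg 3 → 12:55 AM UTC (Jun 19).
Chennai is UTC+5:30, so local arrival = 12:55 AM + 5:30 = 6:25 AM on Jun 19.

6:25 AM on Jun 19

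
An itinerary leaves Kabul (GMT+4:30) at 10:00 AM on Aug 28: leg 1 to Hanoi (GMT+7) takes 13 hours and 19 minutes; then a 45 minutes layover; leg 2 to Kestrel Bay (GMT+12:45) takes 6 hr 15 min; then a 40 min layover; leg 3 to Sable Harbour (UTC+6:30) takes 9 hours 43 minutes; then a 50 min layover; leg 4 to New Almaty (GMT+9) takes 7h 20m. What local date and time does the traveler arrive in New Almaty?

Convert departure to UTC: 10:00 AM − 4:30 = 5:30 AM UTC on Aug 28.
Add 13 hours 19 minutes leg 1 → 6:49 PM UTC.
Add 45 minutes layover in Hanoi → 7:34 PM UTC.
Add 6 hours and 15 minutes leg 2 → 1:49 AM UTC (Aug 29).
Add 40 minutes layover in Kestrel Bay → 2:29 AM UTC.
Add 9 hours 43 minutes leg 3 → 12:12 PM UTC.
Add 50 minutes layover in Sable Harbour → 1:02 PM UTC.
Add 7 hours and 20 minutes leg 4 → 8:22 PM UTC.
New Almaty is UTC+9:00, so local arrival = 8:22 PM + 9:00 = 5:22 AM on Aug 30.

5:22 AM on Aug 30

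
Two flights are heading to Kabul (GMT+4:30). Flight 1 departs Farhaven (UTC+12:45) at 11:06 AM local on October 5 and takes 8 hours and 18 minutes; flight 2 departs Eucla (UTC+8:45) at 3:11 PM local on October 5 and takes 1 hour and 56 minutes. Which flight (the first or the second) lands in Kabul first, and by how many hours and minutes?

Flight 1 in UTC: 11:06 AM − 12:45 = 10:21 PM on Oct 4.
+8 hours 18 minutes → arrive 6:39 AM UTC on Oct 5.
Flight 2 in UTC: 3:11 PM − 8:45 = 6:26 AM on Oct 5.
+1 hour 56 minutes → arrive 8:22 AM UTC on Oct 5.
Flight 1 lands earlier by 1 hour 43 minutes.

the first, by 1 hour 43 minutes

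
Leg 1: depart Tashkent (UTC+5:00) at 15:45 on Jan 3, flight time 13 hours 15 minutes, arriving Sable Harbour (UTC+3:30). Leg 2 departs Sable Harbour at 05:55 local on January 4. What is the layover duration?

2 hours 25 minutes

Convert departure to UTC: 15:45 − 5:00 = 10:45 UTC on Jan 3.
Add 13 hours and 15 minutes flight time → 00:00 UTC (Jan 4).
Sable Harbour is UTC+3:30, so local arrival = 00:00 + 3:30 = 03:30 on Jan 4.
Layover = 05:55 − 03:30 = 2 hours 25 minutes.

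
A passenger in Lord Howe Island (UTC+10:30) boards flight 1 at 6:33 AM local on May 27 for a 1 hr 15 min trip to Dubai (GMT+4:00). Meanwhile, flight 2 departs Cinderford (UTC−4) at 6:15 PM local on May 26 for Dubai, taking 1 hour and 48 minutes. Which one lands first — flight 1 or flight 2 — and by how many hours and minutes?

Flight 1 in UTC: 6:33 AM − 10:30 = 8:03 PM on May 26.
+1 hour and 15 minutes → arrive 9:18 PM UTC on May 26.
Flight 2 in UTC: 6:15 PM + 4:00 = 10:15 PM on May 26.
+1 hour and 48 minutes → arrive 12:03 AM UTC on May 27.
Flight 1 lands earlier by 2 hours 45 minutes.

the first, by 2 hours 45 minutes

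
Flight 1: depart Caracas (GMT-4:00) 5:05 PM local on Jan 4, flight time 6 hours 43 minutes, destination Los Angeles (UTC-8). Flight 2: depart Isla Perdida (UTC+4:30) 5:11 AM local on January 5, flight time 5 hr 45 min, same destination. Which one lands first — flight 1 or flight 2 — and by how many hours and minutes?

the first, by 2 hours 38 minutes

Flight 1 in UTC: 5:05 PM + 4:00 = 9:05 PM on Jan 4.
+6 hours 43 minutes → arrive 3:48 AM UTC on Jan 5.
Flight 2 in UTC: 5:11 AM − 4:30 = 12:41 AM on Jan 5.
+5 hours and 45 minutes → arrive 6:26 AM UTC on Jan 5.
Flight 1 lands earlier by 2 hours 38 minutes.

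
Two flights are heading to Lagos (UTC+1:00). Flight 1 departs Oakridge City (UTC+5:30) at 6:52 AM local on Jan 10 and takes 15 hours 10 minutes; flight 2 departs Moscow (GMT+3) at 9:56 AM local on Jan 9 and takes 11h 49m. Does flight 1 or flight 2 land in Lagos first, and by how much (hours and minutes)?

the second, by 21 hours 47 minutes

Flight 1 in UTC: 6:52 AM − 5:30 = 1:22 AM on Jan 10.
+15 hours 10 minutes → arrive 4:32 PM UTC on Jan 10.
Flight 2 in UTC: 9:56 AM − 3:00 = 6:56 AM on Jan 9.
+11 hours and 49 minutes → arrive 6:45 PM UTC on Jan 9.
Flight 2 lands earlier by 21 hours 47 minutes.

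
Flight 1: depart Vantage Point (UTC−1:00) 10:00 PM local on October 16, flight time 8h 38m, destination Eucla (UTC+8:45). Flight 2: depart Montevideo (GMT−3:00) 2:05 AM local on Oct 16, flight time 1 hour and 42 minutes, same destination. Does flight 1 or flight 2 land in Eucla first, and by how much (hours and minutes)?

Flight 1 in UTC: 10:00 PM + 1:00 = 11:00 PM on Oct 16.
+8 hours and 38 minutes → arrive 7:38 AM UTC on Oct 17.
Flight 2 in UTC: 2:05 AM + 3:00 = 5:05 AM on Oct 16.
+1 hour 42 minutes → arrive 6:47 AM UTC on Oct 16.
Flight 2 lands earlier by 24 hours 51 minutes.

the second, by 24 hours 51 minutes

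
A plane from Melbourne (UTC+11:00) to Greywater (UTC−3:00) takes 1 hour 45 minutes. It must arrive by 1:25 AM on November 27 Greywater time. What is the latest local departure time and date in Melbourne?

Target arrival in UTC: 1:25 AM + 3:00 = 4:25 AM on Nov 27.
Subtract 1 hour and 45 minutes → departure 2:40 AM UTC on Nov 27.
Melbourne is UTC+11:00: 2:40 AM + 11:00 = 1:40 PM on Nov 27.

1:40 PM on November 27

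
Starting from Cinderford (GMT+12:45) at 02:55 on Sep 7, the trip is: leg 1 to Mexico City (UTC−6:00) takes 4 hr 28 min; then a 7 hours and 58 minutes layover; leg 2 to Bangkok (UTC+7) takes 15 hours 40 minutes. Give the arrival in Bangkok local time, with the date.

Convert departure to UTC: 02:55 − 12:45 = 14:10 UTC on Sep 6.
Add 4 hours and 28 minutes leg 1 → 18:38 UTC.
Add 7 hours and 58 minutes layover in Mexico City → 02:36 UTC (Sep 7).
Add 15 hours 40 minutes leg 2 → 18:16 UTC.
Bangkok is UTC+7:00, so local arrival = 18:16 + 7:00 = 01:16 on Sep 8.

01:16 on September 8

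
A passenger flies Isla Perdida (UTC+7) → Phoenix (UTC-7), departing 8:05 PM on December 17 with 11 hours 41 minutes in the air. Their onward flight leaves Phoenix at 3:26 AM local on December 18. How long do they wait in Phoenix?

9 hours 40 minutes

Convert departure to UTC: 8:05 PM − 7:00 = 1:05 PM UTC on Dec 17.
Add 11 hours 41 minutes flight time → 12:46 AM UTC (Dec 18).
Phoenix is UTC−7:00, so local arrival = 12:46 AM − 7:00 = 5:46 PM on Dec 17.
Layover = 3:26 AM − 5:46 PM (+1 day) = 9 hours 40 minutes.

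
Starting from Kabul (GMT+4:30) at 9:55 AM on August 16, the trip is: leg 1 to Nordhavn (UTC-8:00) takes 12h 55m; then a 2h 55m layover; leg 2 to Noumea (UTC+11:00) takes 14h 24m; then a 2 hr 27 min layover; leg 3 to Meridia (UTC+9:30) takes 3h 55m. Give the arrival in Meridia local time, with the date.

3:31 AM on August 18

Convert departure to UTC: 9:55 AM − 4:30 = 5:25 AM UTC on Aug 16.
Add 12 hours and 55 minutes leg 1 → 6:20 PM UTC.
Add 2 hours 55 minutes layover in Nordhavn → 9:15 PM UTC.
Add 14 hours and 24 minutes leg 2 → 11:39 AM UTC (Aug 17).
Add 2 hours and 27 minutes layover in Noumea → 2:06 PM UTC.
Add 3 hours 55 minutes leg 3 → 6:01 PM UTC.
Meridia is UTC+9:30, so local arrival = 6:01 PM + 9:30 = 3:31 AM on Aug 18.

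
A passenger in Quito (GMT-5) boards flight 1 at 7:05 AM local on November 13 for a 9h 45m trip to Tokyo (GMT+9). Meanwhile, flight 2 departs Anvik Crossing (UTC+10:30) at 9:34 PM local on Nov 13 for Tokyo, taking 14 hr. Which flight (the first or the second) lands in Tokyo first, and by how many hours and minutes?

Flight 1 in UTC: 7:05 AM + 5:00 = 12:05 PM on Nov 13.
+9 hours 45 minutes → arrive 9:50 PM UTC on Nov 13.
Flight 2 in UTC: 9:34 PM − 10:30 = 11:04 AM on Nov 13.
+14 hours → arrive 1:04 AM UTC on Nov 14.
Flight 1 lands earlier by 3 hours 14 minutes.

the first, by 3 hours 14 minutes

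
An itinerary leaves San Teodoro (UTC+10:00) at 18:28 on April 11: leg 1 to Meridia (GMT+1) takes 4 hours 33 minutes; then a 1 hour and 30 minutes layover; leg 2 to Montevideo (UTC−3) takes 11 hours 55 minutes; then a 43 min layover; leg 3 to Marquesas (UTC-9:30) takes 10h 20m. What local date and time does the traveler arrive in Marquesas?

Convert departure to UTC: 18:28 − 10:00 = 08:28 UTC on Apr 11.
Add 4 hours 33 minutes leg 1 → 13:01 UTC.
Add 1 hour and 30 minutes layover in Meridia → 14:31 UTC.
Add 11 hours 55 minutes leg 2 → 02:26 UTC (Apr 12).
Add 43 minutes layover in Montevideo → 03:09 UTC.
Add 10 hours and 20 minutes leg 3 → 13:29 UTC.
Marquesas is UTC−9:30, so local arrival = 13:29 − 9:30 = 03:59 on Apr 12.

03:59 on Apr 12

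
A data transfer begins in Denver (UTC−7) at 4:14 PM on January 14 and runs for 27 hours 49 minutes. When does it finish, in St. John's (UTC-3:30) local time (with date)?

Convert start to UTC: 4:14 PM + 7:00 = 11:14 PM UTC on Jan 14.
Add 27 hours 49 minutes duration → 3:03 AM UTC (Jan 16).
St. John's is UTC−3:30, so local end time = 3:03 AM − 3:30 = 11:33 PM on Jan 15.

11:33 PM on Jan 15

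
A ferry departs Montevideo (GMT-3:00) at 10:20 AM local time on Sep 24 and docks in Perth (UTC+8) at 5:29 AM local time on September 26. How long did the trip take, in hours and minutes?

Departure in UTC: 10:20 AM + 3:00 = 1:20 PM on Sep 24.
Arrival in UTC: 5:29 AM − 8:00 = 9:29 PM on Sep 25.
Elapsed = 9:29 PM − 1:20 PM (+1 day) = 32 hours 9 minutes.

32 hours 9 minutes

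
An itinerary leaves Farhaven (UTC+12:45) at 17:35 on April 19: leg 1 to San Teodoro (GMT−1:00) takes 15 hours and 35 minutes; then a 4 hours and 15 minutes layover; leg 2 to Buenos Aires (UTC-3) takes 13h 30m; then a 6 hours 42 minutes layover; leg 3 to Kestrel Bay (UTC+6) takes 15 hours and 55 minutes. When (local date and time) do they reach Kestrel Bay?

18:47 on April 21

Convert departure to UTC: 17:35 − 12:45 = 04:50 UTC on Apr 19.
Add 15 hours 35 minutes leg 1 → 20:25 UTC.
Add 4 hours 15 minutes layover in San Teodoro → 00:40 UTC (Apr 20).
Add 13 hours 30 minutes leg 2 → 14:10 UTC.
Add 6 hours 42 minutes layover in Buenos Aires → 20:52 UTC.
Add 15 hours and 55 minutes leg 3 → 12:47 UTC (Apr 21).
Kestrel Bay is UTC+6:00, so local arrival = 12:47 + 6:00 = 18:47 on Apr 21.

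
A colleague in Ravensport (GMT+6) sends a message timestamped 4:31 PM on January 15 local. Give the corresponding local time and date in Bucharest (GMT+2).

In UTC: 4:31 PM − 6:00 = 10:31 AM on Jan 15.
Bucharest is UTC+2:00: 10:31 AM + 2:00 = 12:31 PM on Jan 15.

12:31 PM on Jan 15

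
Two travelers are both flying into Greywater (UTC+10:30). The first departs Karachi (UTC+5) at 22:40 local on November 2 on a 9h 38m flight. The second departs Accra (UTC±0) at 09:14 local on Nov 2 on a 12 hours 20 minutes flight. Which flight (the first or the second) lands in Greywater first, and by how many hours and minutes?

Flight 1 in UTC: 22:40 − 5:00 = 17:40 on Nov 2.
+9 hours and 38 minutes → arrive 03:18 UTC on Nov 3.
Flight 2 departs at 09:14 UTC (Nov 2).
+12 hours and 20 minutes → arrive 21:34 UTC on Nov 2.
Flight 2 lands earlier by 5 hours 44 minutes.

the second, by 5 hours 44 minutes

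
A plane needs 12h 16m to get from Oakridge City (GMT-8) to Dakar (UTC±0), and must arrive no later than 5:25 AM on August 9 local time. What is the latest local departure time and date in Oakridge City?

Target arrival is already UTC: 5:25 AM on Aug 9.
Subtract 12 hours and 16 minutes → departure 5:09 PM UTC on Aug 8.
Oakridge City is UTC−8:00: 5:09 PM − 8:00 = 9:09 AM on Aug 8.

9:09 AM on August 8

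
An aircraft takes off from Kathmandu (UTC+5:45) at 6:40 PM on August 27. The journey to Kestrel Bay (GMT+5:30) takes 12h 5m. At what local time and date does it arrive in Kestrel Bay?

6:30 AM on August 28

Convert departure to UTC: 6:40 PM − 5:45 = 12:55 PM UTC on Aug 27.
Add 12 hours and 5 minutes travel time → 1:00 AM UTC (Aug 28).
Kestrel Bay is UTC+5:30, so local arrival = 1:00 AM + 5:30 = 6:30 AM on Aug 28.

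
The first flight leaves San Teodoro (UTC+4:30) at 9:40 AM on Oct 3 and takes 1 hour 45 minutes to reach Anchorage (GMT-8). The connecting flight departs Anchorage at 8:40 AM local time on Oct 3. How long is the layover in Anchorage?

Convert departure to UTC: 9:40 AM − 4:30 = 5:10 AM UTC on Oct 3.
Add 1 hour and 45 minutes flight time → 6:55 AM UTC.
Anchorage is UTC−8:00, so local arrival = 6:55 AM − 8:00 = 10:55 PM on Oct 2.
Layover = 8:40 AM − 10:55 PM (+1 day) = 9 hours 45 minutes.

9 hours 45 minutes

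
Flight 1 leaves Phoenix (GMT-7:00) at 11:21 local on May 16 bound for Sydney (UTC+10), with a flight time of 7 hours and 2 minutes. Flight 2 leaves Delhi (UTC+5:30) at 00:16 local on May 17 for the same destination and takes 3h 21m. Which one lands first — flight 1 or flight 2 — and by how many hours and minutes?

Flight 1 in UTC: 11:21 + 7:00 = 18:21 on May 16.
+7 hours 2 minutes → arrive 01:23 UTC on May 17.
Flight 2 in UTC: 00:16 − 5:30 = 18:46 on May 16.
+3 hours 21 minutes → arrive 22:07 UTC on May 16.
Flight 2 lands earlier by 3 hours 16 minutes.

the second, by 3 hours 16 minutes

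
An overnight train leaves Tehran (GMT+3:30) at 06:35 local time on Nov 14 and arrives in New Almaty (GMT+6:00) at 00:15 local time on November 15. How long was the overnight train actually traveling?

Departure in UTC: 06:35 − 3:30 = 03:05 on Nov 14.
Arrival in UTC: 00:15 − 6:00 = 18:15 on Nov 14.
Elapsed = 18:15 − 03:05 = 15 hours 10 minutes.

15 hours 10 minutes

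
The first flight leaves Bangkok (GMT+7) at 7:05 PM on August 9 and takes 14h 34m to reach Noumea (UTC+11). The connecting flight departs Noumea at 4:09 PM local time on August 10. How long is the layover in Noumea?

2 hours 30 minutes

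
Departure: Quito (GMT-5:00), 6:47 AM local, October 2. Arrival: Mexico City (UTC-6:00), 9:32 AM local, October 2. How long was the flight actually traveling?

Departure in UTC: 6:47 AM + 5:00 = 11:47 AM on Oct 2.
Arrival in UTC: 9:32 AM + 6:00 = 3:32 PM on Oct 2.
Elapsed = 3:32 PM − 11:47 AM = 3 hours 45 minutes.

3 hours 45 minutes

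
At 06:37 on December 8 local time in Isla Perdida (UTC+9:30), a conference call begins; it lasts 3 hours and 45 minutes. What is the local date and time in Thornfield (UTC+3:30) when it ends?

Convert start to UTC: 06:37 − 9:30 = 21:07 UTC on Dec 7.
Add 3 hours 45 minutes duration → 00:52 UTC (Dec 8).
Thornfield is UTC+3:30, so local end time = 00:52 + 3:30 = 04:22 on Dec 8.

04:22 on Dec 8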